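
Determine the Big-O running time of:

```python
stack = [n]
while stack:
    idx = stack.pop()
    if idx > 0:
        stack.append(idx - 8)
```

Time complexity: O(n).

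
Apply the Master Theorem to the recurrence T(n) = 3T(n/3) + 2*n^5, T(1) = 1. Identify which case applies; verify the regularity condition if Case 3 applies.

a=3, b=3, f(n)=2*n^5.
log_3(3) = 1 < 5.
f(n) = Omega(n^(1+epsilon)) for some epsilon > 0, so Case 3 is the candidate.
Regularity: a*f(n/b) = 3*2*(n/3)^5 = (3/243)*2*n^5 <= c*f(n) with c = 3/243 < 1. Satisfied.
Case 3: T(n) = Theta(n^5).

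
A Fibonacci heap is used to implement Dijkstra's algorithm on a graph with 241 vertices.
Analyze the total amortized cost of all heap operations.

Dijkstra performs 241 insert, 241 extract-min, and at most E decrease-key operations. With Fibonacci heap: insert O(1) amortized, extract-min O(log n) amortized, decrease-key O(1) amortized. Total with n = 241: O(n * 1 + n * log n + E * 1) = O(n log n + E).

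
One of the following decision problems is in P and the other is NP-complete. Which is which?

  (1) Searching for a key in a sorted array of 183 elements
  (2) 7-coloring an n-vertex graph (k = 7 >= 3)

(1) is P: binary search runs in O(log n).
(2) is NP-complete: graph k-coloring for k>=3 is NP-complete by reduction from 3-SAT.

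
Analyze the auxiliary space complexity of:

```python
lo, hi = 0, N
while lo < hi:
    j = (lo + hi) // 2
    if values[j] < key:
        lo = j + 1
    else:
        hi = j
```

Space complexity: O(1).
Only a constant amount of auxiliary storage is used; nothing grows with n.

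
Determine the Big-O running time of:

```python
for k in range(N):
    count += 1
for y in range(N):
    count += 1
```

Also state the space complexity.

Time complexity: O(n).
Space complexity: O(1).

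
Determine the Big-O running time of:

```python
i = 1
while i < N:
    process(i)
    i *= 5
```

Time complexity: O(log n).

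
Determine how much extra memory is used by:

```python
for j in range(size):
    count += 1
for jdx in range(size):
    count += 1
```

Space complexity: O(1).
Only a constant amount of auxiliary storage is used; nothing grows with n.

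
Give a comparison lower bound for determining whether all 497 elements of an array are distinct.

In the algebraic decision-tree model, the YES region for element distinctness on 497 elements has 497! connected components (one per ordering). Ben-Or's theorem then gives a lower bound of Omega(log(n!)) = Omega(n log n).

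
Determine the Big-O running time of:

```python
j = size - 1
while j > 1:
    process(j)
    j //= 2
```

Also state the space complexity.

Time complexity: O(log n).
Space complexity: O(1).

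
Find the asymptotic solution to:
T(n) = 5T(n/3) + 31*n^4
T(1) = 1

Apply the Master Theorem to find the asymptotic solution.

a=5, b=3, f(n)=31*n^4. log_3(5) = 1.465 < 4. Case 3: T(n) = O(n^4).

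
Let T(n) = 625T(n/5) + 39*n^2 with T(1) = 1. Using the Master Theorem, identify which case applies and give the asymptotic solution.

a=625, b=5, f(n)=39*n^2.
log_5(625) = 4 > 2.
Since f(n) = O(n^2) is polynomially smaller than n^4, Case 1 applies.
T(n) = Theta(n^4).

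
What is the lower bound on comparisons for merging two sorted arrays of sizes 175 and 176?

Adversary argument: with sizes 175 and 176 (differing by at most 1), interleave the two arrays so that every consecutive pair in the output comes from different inputs. Then each of the 350 adjacent output pairs must be directly compared, or the algorithm cannot determine their relative order. So 350 comparisons are necessary; standard merge achieves this.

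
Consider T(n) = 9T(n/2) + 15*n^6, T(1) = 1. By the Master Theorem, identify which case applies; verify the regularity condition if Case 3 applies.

a=9, b=2, f(n)=15*n^6.
log_2(9) = 3.17 < 6.
f(n) = Omega(n^(3.17+epsilon)) for some epsilon > 0, so Case 3 is the candidate.
Regularity: a*f(n/b) = 9*15*(n/2)^6 = (9/64)*15*n^6 <= c*f(n) with c = 9/64 < 1. Satisfied.
Case 3: T(n) = Theta(n^6).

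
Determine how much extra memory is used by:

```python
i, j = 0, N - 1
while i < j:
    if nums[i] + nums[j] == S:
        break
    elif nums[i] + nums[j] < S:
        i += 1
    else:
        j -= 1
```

Space complexity: O(1).
Only a constant amount of auxiliary storage is used; nothing grows with n.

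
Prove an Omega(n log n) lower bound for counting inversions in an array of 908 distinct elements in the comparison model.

Decision-tree argument: at any leaf, the comparisons made (with transitivity) must totally order all 908 elements -- otherwise some pair (i,j) is unordered, and an adversary can present two inputs agreeing on every comparison made but with that pair flipped, changing the inversion count by 1, so the leaf's output is wrong on one of them. Hence the tree has >= 908! leaves and height >= log_2(908!) = Omega(n log n). Modified merge sort achieves O(n log n).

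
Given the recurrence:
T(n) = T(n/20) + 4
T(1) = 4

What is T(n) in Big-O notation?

Each step divides n by 20 and adds 4. After log_20(n) steps, T(n) = O(log n).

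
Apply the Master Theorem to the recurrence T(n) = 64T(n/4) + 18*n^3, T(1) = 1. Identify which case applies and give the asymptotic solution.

a=64, b=4, f(n)=18*n^3.
log_4(64) = 3, so n^(log_b(a)) = n^3.
f(n) = Theta(n^3), so Case 2 applies.
T(n) = Theta(n^3 log n).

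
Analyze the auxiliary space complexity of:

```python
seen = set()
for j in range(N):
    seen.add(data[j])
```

Space complexity: O(n).
Auxiliary storage grows linearly with the input size n in the worst case.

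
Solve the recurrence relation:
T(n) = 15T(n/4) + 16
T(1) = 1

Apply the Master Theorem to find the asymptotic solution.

a=15, b=4, f(n)=16. log_4(15) = 1.953. Case 1 of Master Theorem: T(n) = O(n^1.953).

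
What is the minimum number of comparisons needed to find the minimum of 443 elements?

Finding the minimum requires 442 comparisons, identical reasoning to finding the maximum. Each comparison eliminates one candidate.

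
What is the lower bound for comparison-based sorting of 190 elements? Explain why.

A comparison-based sorting algorithm corresponds to a decision tree. With 190! possible permutations, the tree has 190! leaves. The height is at least log_2(190!) = Omega(n log n) by Stirling's approximation.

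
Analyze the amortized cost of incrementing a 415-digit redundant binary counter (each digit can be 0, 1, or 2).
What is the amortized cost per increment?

A redundant counter on 415 digits allows digit values 0, 1, 2. Increment adds 1 to the least significant digit and carries any 2 to a 0 plus +1 on the next digit. With potential Phi = (number of 2-digits), each increment does O(1) actual work plus a chain of carries, each of which decreases Phi by 1. Amortized O(1).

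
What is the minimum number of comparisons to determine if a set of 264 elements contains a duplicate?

Determining if 264 elements are all distinct requires Omega(n log n) comparisons in the comparison model. This follows from the element distinctness lower bound.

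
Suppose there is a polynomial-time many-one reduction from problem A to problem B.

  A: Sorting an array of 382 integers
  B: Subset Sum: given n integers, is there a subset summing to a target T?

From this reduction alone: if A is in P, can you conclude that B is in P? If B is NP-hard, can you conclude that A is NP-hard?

A poly-time reduction A <=_p B transfers tractability DOWN (B easy => A easy) and hardness UP (A hard => B hard), not the reverse.
From A in P, the reduction alone does NOT give B in P: any problem in P trivially reduces to SAT, yet SAT is not known to be in P.
From B NP-hard, the reduction alone does NOT give A NP-hard: again, easy problems reduce to hard ones.
(Here in fact A is P and B is NP-complete.)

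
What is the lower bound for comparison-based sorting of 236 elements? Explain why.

A comparison-based sorting algorithm corresponds to a decision tree. With 236! possible permutations, the tree has 236! leaves. The height is at least log_2(236!) = Omega(n log n) by Stirling's approximation.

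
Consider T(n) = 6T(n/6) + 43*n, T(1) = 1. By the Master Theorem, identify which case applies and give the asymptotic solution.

a=6, b=6, f(n)=43*n.
log_6(6) = 1, so n^(log_b(a)) = n.
f(n) = Theta(n), so Case 2 applies.
T(n) = Theta(n log n).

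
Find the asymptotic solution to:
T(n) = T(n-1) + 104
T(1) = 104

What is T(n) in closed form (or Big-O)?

Unrolling: T(n) = T(n-1) + 104 = T(n-2) + 2*104 = ... = T(1) + (n-1)*104 = 104 + (n-1)*104 = 104n.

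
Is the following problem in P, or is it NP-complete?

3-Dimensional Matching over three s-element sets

This problem is NP-complete: one of Karp's 21 NP-complete problems.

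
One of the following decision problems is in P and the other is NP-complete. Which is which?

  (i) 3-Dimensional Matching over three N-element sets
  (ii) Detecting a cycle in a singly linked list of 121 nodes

(i) is NP-complete: one of Karp's 21 NP-complete problems.
(ii) is P: Floyd's tortoise-and-hare runs in O(n) time, O(1) space.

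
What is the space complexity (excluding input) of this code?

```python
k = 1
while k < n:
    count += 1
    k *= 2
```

Space complexity: O(1).
Only a constant amount of auxiliary storage is used; nothing grows with n.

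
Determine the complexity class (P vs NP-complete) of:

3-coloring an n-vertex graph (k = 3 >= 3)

This problem is NP-complete: graph k-coloring for k>=3 is NP-complete by reduction from 3-SAT.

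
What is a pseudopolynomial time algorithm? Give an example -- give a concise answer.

A pseudopolynomial algorithm runs in time polynomial in the numeric value of the input, but exponential in the input length. The dynamic programming solution for Subset Sum runs in O(n*W) where W is the target sum. This is pseudopolynomial because W can be exponential in the number of bits to represent it.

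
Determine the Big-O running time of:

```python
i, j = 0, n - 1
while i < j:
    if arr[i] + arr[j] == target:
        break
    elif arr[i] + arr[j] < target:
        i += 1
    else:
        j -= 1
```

Time complexity: O(n).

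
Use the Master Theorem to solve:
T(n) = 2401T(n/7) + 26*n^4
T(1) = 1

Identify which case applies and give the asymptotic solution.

a=2401, b=7, f(n)=26*n^4.
log_7(2401) = 4, so n^(log_b(a)) = n^4.
f(n) = Theta(n^4), so Case 2 applies.
T(n) = Theta(n^4 log n).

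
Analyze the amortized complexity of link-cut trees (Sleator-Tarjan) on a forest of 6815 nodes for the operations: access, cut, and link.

Link-cut trees represent the forest using splay trees over preferred paths. With potential Phi = sum over nodes of log(size of virtual subtree), each access on 6815 nodes is O(log 6815) = O(log n) amortized by the splay-tree access lemma. Cut and link are O(1) plus one access.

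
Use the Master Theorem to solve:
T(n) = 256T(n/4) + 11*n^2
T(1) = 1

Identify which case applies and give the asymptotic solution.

a=256, b=4, f(n)=11*n^2.
log_4(256) = 4 > 2.
Since f(n) = O(n^2) is polynomially smaller than n^4, Case 1 applies.
T(n) = Theta(n^4).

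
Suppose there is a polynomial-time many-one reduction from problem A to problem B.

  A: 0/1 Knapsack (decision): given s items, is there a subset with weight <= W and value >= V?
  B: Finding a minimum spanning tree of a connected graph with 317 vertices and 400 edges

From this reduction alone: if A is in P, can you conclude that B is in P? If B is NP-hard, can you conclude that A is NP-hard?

A poly-time reduction A <=_p B transfers tractability DOWN (B easy => A easy) and hardness UP (A hard => B hard), not the reverse.
From A in P, the reduction alone does NOT give B in P: any problem in P trivially reduces to SAT, yet SAT is not known to be in P.
From B NP-hard, the reduction alone does NOT give A NP-hard: again, easy problems reduce to hard ones.
(Here in fact A is NP-complete and B is in P, so no such reduction is known -- its existence would imply P = NP; the analysis concerns only what the assumed reduction would or would not let you conclude.)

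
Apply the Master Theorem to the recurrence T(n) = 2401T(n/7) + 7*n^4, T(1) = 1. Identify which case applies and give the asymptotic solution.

a=2401, b=7, f(n)=7*n^4.
log_7(2401) = 4, so n^(log_b(a)) = n^4.
f(n) = Theta(n^4), so Case 2 applies.
T(n) = Theta(n^4 log n).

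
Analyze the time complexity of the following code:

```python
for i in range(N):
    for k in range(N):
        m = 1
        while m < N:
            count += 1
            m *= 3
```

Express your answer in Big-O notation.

Time complexity: O(n^2 log n).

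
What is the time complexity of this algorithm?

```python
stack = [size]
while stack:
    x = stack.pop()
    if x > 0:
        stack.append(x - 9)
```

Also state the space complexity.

Time complexity: O(n).
Space complexity: O(1).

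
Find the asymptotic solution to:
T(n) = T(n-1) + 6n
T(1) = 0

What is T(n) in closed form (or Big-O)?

Unrolling: T(n) = 0 + 6*(2 + 3 + ... + n) = 0 + 6*(n(n+1)/2 - 1) = O(n^2).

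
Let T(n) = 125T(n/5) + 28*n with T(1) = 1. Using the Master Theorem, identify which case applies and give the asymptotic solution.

a=125, b=5, f(n)=28*n.
log_5(125) = 3 > 1.
Since f(n) = O(n^1) is polynomially smaller than n^3, Case 1 applies.
T(n) = Theta(n^3).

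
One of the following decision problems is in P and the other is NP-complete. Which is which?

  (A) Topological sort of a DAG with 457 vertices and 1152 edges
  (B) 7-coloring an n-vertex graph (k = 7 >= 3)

(A) is P: DFS-based topological sort runs in O(V+E).
(B) is NP-complete: graph k-coloring for k>=3 is NP-complete by reduction from 3-SAT.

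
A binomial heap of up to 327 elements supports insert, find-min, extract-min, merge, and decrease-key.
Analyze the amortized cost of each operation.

A binomial heap with n <= 327 elements has at most floor(log_2 327) + 1 = 9 trees. Using potential Phi = number of trees: Insert adds one tree, but cascading merges reduce count -- amortized O(1). Find-min reads the cached minimum pointer: O(1). Extract-min creates O(log n) new trees: O(log n). Merge combines tree lists: O(log n). Decrease-key sifts the element up its tree of height <= log n: O(log n).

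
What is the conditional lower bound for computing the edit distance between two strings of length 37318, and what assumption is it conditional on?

Under SETH (the Strong Exponential Time Hypothesis), edit distance on length-37318 strings cannot be computed in O(n^(2-epsilon)) time for any epsilon > 0 (Backurs-Indyk). The reduction is from CNF-SAT via the orthogonal vectors problem.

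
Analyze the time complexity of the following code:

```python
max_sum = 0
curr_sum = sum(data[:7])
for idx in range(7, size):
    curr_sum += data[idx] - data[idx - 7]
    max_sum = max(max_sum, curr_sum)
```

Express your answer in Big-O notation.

Time complexity: O(n).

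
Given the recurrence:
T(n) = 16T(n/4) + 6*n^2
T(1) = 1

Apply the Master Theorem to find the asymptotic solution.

a=16, b=4, f(n)=6*n^2. log_4(16) = 2. Case 2: T(n) = O(n^2 log n).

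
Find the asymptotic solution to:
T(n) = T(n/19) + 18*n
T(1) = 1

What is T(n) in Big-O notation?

Geometric series: 18*n*(1 + 1/19 + 1/19^2 + ...) = O(n). T(n) = O(n).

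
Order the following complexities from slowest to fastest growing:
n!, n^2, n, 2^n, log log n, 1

Ordered by growth rate: 1 < log log n < n < n^2 < 2^n < n!.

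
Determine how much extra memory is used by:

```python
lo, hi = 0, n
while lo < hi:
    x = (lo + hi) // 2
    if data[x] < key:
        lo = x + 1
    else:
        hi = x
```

Space complexity: O(1).
Only a constant amount of auxiliary storage is used; nothing grows with n.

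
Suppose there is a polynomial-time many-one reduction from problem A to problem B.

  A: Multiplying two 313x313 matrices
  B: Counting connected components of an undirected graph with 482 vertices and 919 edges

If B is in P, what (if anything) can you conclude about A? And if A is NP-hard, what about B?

A poly-time reduction A <=_p B means any A-instance can be transformed to a B-instance in poly time.
If B is in P: compose the reduction with B's poly-time algorithm to solve A in poly time, so A is in P.
If A is NP-hard: every NP problem reduces to A, which reduces to B; composing reductions, every NP problem reduces to B, so B is NP-hard.
(Here in fact A is P and B is P.)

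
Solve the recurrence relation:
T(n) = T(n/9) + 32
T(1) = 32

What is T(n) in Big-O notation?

Each step divides n by 9 and adds 32. After log_9(n) steps, T(n) = O(log n).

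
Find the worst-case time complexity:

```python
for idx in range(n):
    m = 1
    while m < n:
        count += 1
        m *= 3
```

Time complexity: O(n log n).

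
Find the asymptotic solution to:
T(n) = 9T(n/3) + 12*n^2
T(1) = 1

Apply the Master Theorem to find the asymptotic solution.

a=9, b=3, f(n)=12*n^2. log_3(9) = 2. Case 2: T(n) = O(n^2 log n).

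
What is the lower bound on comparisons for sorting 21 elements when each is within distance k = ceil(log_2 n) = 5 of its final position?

Partition the 21 positions into floor(n/k) blocks of k = 5 consecutive positions; any permutation within a block keeps every element within k of its final position, so there are at least (k!)^(n/k) distinguishable inputs. Lower bound: log_2((k!)^(n/k)) = (n/k) * log_2(k!) = Theta(n log k); with k = ceil(log_2 n), this is Omega(n log log n).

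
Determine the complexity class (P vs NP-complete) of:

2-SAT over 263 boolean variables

This problem is in P: 2-SAT is solvable in linear time via implication-graph SCCs.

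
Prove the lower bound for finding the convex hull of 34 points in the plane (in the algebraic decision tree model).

Reduction from sorting: given 34 numbers x_1,...,x_{34}, map x_i to the point (x_i, x_i^2) on the parabola y = x^2. All points are on the convex hull, and walking the hull gives them in sorted x-order. Since sorting requires Omega(n log n), so does planar convex hull.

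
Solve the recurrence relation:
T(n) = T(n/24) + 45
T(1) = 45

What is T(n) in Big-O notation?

Each step divides n by 24 and adds 45. After log_24(n) steps, T(n) = O(log n).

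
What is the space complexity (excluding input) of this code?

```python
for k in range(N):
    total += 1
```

Space complexity: O(1).
Only a constant amount of auxiliary storage is used; nothing grows with n.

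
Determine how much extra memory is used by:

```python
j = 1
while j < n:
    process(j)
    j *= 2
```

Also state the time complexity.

Space complexity: O(1).
Only a constant amount of auxiliary storage is used; nothing grows with n.
Time complexity: O(log n).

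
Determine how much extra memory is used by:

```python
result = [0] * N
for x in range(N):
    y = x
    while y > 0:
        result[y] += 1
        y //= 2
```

Space complexity: O(n).
Auxiliary storage grows linearly with the input size n in the worst case.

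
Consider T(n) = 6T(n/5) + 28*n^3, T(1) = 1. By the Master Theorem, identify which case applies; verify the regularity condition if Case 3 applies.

a=6, b=5, f(n)=28*n^3.
log_5(6) = 1.113 < 3.
f(n) = Omega(n^(1.113+epsilon)) for some epsilon > 0, so Case 3 is the candidate.
Regularity: a*f(n/b) = 6*28*(n/5)^3 = (6/125)*28*n^3 <= c*f(n) with c = 6/125 < 1. Satisfied.
Case 3: T(n) = Theta(n^3).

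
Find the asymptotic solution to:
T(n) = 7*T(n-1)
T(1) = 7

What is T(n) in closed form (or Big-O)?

Each step multiplies by 7. T(n) = T(1)*7^(n-1) = 7*7^(n-1).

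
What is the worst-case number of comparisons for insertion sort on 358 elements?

Insertion sort on reverse-sorted input: 1 + 2 + ... + (358-1) = 63903 comparisons.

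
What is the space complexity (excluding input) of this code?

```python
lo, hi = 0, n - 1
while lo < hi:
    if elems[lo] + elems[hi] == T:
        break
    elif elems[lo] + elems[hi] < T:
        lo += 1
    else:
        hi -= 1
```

Space complexity: O(1).
Only a constant amount of auxiliary storage is used; nothing grows with n.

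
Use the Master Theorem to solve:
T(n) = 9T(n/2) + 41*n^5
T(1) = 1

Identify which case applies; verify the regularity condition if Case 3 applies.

a=9, b=2, f(n)=41*n^5.
log_2(9) = 3.17 < 5.
f(n) = Omega(n^(3.17+epsilon)) for some epsilon > 0, so Case 3 is the candidate.
Regularity: a*f(n/b) = 9*41*(n/2)^5 = (9/32)*41*n^5 <= c*f(n) with c = 9/32 < 1. Satisfied.
Case 3: T(n) = Theta(n^5).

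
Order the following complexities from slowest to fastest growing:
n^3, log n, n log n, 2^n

Ordered by growth rate: log n < n log n < n^3 < 2^n.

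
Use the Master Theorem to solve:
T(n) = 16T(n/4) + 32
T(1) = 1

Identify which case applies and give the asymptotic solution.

a=16, b=4, f(n)=32.
log_4(16) = 2 > 0.
Since f(n) = O(n^0) is polynomially smaller than n^2, Case 1 applies.
T(n) = Theta(n^2).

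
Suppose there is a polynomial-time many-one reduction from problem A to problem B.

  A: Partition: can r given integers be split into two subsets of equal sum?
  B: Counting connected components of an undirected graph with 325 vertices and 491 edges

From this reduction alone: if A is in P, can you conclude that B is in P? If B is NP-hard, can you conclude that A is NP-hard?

A poly-time reduction A <=_p B transfers tractability DOWN (B easy => A easy) and hardness UP (A hard => B hard), not the reverse.
From A in P, the reduction alone does NOT give B in P: any problem in P trivially reduces to SAT, yet SAT is not known to be in P.
From B NP-hard, the reduction alone does NOT give A NP-hard: again, easy problems reduce to hard ones.
(Here in fact A is NP-complete and B is in P, so no such reduction is known -- its existence would imply P = NP; the analysis concerns only what the assumed reduction would or would not let you conclude.)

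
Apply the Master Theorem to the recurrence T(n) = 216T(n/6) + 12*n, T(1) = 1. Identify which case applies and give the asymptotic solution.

a=216, b=6, f(n)=12*n.
log_6(216) = 3 > 1.
Since f(n) = O(n^1) is polynomially smaller than n^3, Case 1 applies.
T(n) = Theta(n^3).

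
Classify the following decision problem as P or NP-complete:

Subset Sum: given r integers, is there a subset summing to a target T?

This problem is NP-complete: one of Karp's 21 NP-complete problems.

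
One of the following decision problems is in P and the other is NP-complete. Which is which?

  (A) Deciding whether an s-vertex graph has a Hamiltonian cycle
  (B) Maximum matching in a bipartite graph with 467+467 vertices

(A) is NP-complete: one of Karp's 21 NP-complete problems.
(B) is P: Hopcroft-Karp runs in O(E sqrt(V)).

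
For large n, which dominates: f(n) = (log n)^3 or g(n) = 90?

f(n) = (log n)^3 grows faster: any unbounded function dominates a constant.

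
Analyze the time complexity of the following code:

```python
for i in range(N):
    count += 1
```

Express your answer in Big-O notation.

Time complexity: O(n).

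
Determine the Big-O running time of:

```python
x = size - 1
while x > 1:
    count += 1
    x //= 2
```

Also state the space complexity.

Time complexity: O(log n).
Space complexity: O(1).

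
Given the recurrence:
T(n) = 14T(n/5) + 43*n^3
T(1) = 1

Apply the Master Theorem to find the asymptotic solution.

a=14, b=5, f(n)=43*n^3. log_5(14) = 1.64 < 3. Case 3: T(n) = O(n^3).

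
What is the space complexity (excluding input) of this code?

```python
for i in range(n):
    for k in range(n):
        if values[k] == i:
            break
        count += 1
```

Space complexity: O(1).
Only a constant amount of auxiliary storage is used; nothing grows with n.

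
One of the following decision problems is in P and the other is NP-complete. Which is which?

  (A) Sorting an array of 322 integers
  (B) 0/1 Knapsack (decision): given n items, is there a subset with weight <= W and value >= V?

(A) is P: merge sort runs in O(n log n).
(B) is NP-complete: reduces from Subset Sum.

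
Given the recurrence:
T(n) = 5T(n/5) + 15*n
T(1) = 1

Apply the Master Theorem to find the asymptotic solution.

a=5, b=5, f(n)=15*n. log_5(5) = 1. Case 2: T(n) = O(n log n).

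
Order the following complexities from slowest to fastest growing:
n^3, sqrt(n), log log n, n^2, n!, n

Ordered by growth rate: log log n < sqrt(n) < n < n^2 < n^3 < n!.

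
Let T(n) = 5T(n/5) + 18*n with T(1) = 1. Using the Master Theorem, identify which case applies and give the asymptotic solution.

a=5, b=5, f(n)=18*n.
log_5(5) = 1, so n^(log_b(a)) = n.
f(n) = Theta(n), so Case 2 applies.
T(n) = Theta(n log n).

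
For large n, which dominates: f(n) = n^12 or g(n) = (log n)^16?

f(n) = n^12 grows faster: any positive polynomial dominates any polylog.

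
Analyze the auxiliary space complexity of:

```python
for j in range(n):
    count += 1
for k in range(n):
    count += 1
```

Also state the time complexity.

Space complexity: O(1).
Only a constant amount of auxiliary storage is used; nothing grows with n.
Time complexity: O(n).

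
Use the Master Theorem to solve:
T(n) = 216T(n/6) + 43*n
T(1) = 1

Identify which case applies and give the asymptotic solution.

a=216, b=6, f(n)=43*n.
log_6(216) = 3 > 1.
Since f(n) = O(n^1) is polynomially smaller than n^3, Case 1 applies.
T(n) = Theta(n^3).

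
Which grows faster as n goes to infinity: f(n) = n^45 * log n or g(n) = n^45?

f(n) = n^45 * log n grows faster: extra log n factor -> infinity.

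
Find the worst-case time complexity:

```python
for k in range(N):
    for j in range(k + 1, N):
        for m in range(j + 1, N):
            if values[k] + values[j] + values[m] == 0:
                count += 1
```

Time complexity: O(n^3).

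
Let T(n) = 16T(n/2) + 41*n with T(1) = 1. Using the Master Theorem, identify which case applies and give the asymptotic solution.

a=16, b=2, f(n)=41*n.
log_2(16) = 4 > 1.
Since f(n) = O(n^1) is polynomially smaller than n^4, Case 1 applies.
T(n) = Theta(n^4).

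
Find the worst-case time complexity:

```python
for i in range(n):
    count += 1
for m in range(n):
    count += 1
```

Time complexity: O(n).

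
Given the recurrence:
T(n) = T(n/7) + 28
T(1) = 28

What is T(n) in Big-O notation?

Each step divides n by 7 and adds 28. After log_7(n) steps, T(n) = O(log n).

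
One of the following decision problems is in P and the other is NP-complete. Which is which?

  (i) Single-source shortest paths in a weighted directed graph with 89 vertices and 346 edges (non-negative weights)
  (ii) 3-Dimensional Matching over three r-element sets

(i) is P: Dijkstra's algorithm runs in O((V+E) log V).
(ii) is NP-complete: one of Karp's 21 NP-complete problems.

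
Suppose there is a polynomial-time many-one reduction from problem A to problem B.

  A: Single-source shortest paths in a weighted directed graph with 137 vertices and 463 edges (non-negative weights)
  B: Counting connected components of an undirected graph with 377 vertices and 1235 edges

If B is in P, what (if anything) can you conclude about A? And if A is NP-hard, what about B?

A poly-time reduction A <=_p B means any A-instance can be transformed to a B-instance in poly time.
If B is in P: compose the reduction with B's poly-time algorithm to solve A in poly time, so A is in P.
If A is NP-hard: every NP problem reduces to A, which reduces to B; composing reductions, every NP problem reduces to B, so B is NP-hard.
(Here in fact A is P and B is P.)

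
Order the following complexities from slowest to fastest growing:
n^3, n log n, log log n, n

Ordered by growth rate: log log n < n < n log n < n^3.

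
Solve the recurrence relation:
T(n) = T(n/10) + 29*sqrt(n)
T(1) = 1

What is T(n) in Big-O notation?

Each level contributes sqrt(n/10^k). Geometric series with ratio 1/sqrt(10) < 1 sums to O(sqrt(n)).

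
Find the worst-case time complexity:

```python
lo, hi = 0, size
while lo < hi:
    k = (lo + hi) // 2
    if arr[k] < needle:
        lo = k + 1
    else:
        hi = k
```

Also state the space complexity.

Time complexity: O(log n).
Space complexity: O(1).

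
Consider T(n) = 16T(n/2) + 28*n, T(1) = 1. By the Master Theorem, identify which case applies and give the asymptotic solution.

a=16, b=2, f(n)=28*n.
log_2(16) = 4 > 1.
Since f(n) = O(n^1) is polynomially smaller than n^4, Case 1 applies.
T(n) = Theta(n^4).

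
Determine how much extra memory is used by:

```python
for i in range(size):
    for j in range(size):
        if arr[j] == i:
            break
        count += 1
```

Space complexity: O(1).
Only a constant amount of auxiliary storage is used; nothing grows with n.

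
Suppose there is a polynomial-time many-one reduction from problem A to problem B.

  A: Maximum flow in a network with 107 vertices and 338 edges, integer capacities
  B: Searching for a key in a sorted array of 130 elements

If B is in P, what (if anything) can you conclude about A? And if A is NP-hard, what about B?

A poly-time reduction A <=_p B means any A-instance can be transformed to a B-instance in poly time.
If B is in P: compose the reduction with B's poly-time algorithm to solve A in poly time, so A is in P.
If A is NP-hard: every NP problem reduces to A, which reduces to B; composing reductions, every NP problem reduces to B, so B is NP-hard.
(Here in fact A is P and B is P.)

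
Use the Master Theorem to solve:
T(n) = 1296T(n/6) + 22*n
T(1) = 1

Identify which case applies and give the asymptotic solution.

a=1296, b=6, f(n)=22*n.
log_6(1296) = 4 > 1.
Since f(n) = O(n^1) is polynomially smaller than n^4, Case 1 applies.
T(n) = Theta(n^4).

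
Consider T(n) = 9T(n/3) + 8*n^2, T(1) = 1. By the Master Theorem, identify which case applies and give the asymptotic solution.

a=9, b=3, f(n)=8*n^2.
log_3(9) = 2, so n^(log_b(a)) = n^2.
f(n) = Theta(n^2), so Case 2 applies.
T(n) = Theta(n^2 log n).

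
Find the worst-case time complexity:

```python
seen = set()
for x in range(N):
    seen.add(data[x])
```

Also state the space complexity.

Time complexity: O(n).
Space complexity: O(n).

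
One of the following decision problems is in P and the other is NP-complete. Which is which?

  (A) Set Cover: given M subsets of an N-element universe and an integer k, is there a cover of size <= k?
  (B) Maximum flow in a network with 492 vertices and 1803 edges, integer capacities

(A) is NP-complete: one of Karp's 21 NP-complete problems (with k part of the input).
(B) is P: Edmonds-Karp / push-relabel run in polynomial time.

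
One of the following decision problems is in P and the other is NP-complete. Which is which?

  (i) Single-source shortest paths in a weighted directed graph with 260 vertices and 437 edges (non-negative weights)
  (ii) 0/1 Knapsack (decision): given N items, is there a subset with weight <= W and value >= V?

(i) is P: Dijkstra's algorithm runs in O((V+E) log V).
(ii) is NP-complete: reduces from Subset Sum.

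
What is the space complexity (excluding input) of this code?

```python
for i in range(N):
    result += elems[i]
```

Space complexity: O(1).
Only a constant amount of auxiliary storage is used; nothing grows with n.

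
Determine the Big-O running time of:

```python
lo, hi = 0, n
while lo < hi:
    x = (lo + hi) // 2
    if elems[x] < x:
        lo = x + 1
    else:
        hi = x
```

Time complexity: O(log n).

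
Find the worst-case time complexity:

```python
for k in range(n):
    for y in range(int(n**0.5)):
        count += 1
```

Time complexity: O(n * sqrt(n)).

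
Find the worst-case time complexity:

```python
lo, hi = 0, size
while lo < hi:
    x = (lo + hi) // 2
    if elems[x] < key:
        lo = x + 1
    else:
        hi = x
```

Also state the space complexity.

Time complexity: O(log n).
Space complexity: O(1).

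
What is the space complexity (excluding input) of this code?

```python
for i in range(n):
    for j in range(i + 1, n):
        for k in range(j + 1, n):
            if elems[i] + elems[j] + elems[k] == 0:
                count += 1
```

Space complexity: O(1).
Only a constant amount of auxiliary storage is used; nothing grows with n.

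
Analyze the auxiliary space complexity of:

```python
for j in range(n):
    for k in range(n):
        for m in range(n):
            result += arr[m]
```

Space complexity: O(1).
Only a constant amount of auxiliary storage is used; nothing grows with n.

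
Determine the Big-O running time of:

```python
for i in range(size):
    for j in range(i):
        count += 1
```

Time complexity: O(n^2).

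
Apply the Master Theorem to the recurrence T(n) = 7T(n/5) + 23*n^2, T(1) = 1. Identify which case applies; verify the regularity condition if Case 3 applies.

a=7, b=5, f(n)=23*n^2.
log_5(7) = 1.209 < 2.
f(n) = Omega(n^(1.209+epsilon)) for some epsilon > 0, so Case 3 is the candidate.
Regularity: a*f(n/b) = 7*23*(n/5)^2 = (7/25)*23*n^2 <= c*f(n) with c = 7/25 < 1. Satisfied.
Case 3: T(n) = Theta(n^2).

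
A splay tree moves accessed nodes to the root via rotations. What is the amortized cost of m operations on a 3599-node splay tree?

Using a potential function Phi = sum of log(size of subtree) for each node, each splay operation has amortized cost O(log n) where n = 3599. Bad individual operations (O(n)) are offset by decreased potential.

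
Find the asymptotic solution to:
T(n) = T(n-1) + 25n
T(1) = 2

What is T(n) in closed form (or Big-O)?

Unrolling: T(n) = 2 + 25*(2 + 3 + ... + n) = 2 + 25*(n(n+1)/2 - 1) = O(n^2).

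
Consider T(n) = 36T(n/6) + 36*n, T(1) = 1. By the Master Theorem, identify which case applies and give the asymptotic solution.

a=36, b=6, f(n)=36*n.
log_6(36) = 2 > 1.
Since f(n) = O(n^1) is polynomially smaller than n^2, Case 1 applies.
T(n) = Theta(n^2).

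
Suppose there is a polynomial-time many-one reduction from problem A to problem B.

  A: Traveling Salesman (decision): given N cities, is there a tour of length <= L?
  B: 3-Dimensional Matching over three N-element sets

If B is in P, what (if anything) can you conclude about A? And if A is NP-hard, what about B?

A poly-time reduction A <=_p B means any A-instance can be transformed to a B-instance in poly time.
If B is in P: compose the reduction with B's poly-time algorithm to solve A in poly time, so A is in P.
If A is NP-hard: every NP problem reduces to A, which reduces to B; composing reductions, every NP problem reduces to B, so B is NP-hard.
(Here in fact A is NP-complete and B is NP-complete.)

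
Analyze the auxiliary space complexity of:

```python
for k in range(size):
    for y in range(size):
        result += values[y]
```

Space complexity: O(1).
Only a constant amount of auxiliary storage is used; nothing grows with n.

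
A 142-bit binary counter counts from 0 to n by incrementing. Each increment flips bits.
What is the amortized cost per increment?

Bit i flips every 2^i increments. Total flips over n increments: sum_{i=0}^{142} n/2^i < 2n. Amortized cost: 2n/n = O(1).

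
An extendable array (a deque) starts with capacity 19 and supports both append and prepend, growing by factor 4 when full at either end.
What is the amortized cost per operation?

Growth at either end copies all elements; capacities form a geometric sequence with ratio 4, so total copy cost over n operations is O(n) (two geometric series). Amortized O(1).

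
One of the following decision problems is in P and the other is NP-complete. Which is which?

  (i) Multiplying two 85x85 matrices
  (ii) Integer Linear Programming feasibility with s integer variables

(i) is P: the schoolbook algorithm runs in O(n^3).
(ii) is NP-complete: ILP feasibility is NP-complete (LP relaxation is in P).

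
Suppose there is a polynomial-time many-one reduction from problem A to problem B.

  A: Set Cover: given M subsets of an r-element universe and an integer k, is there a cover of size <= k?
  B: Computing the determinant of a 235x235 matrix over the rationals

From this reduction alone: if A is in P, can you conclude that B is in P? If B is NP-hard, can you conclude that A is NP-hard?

A poly-time reduction A <=_p B transfers tractability DOWN (B easy => A easy) and hardness UP (A hard => B hard), not the reverse.
From A in P, the reduction alone does NOT give B in P: any problem in P trivially reduces to SAT, yet SAT is not known to be in P.
From B NP-hard, the reduction alone does NOT give A NP-hard: again, easy problems reduce to hard ones.
(Here in fact A is NP-complete and B is in P, so no such reduction is known -- its existence would imply P = NP; the analysis concerns only what the assumed reduction would or would not let you conclude.)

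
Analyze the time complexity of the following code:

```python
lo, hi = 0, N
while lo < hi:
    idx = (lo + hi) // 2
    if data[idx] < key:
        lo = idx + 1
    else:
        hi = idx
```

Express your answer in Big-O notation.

Time complexity: O(log n).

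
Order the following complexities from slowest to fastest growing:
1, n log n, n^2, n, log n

Ordered by growth rate: 1 < log n < n < n log n < n^2.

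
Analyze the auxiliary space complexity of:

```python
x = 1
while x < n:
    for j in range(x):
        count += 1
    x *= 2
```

Space complexity: O(1).
Only a constant amount of auxiliary storage is used; nothing grows with n.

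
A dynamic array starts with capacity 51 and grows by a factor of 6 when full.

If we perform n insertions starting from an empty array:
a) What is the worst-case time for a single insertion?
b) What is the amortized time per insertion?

(a) Worst-case single insertion: O(n) -- when the array is full at capacity c, the resize copies all c elements, and c can be Theta(n).
(b) Resizes happen at sizes 51, 306, 1836, ... Total copy cost for n insertions: 51 + 306 + ... = O(n) (geometric series with ratio 1/6). Amortized cost per insertion: O(n)/n = O(1).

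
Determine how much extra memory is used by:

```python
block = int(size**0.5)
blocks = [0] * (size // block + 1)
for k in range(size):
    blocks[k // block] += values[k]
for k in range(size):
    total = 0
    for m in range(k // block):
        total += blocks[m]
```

Space complexity: O(sqrt(n)).
Storage scales with sqrt(n).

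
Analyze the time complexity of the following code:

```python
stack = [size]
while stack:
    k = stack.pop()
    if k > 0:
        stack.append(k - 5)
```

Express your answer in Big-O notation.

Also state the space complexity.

Time complexity: O(n).
Space complexity: O(1).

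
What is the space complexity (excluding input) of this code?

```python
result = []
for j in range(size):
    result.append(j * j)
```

Space complexity: O(n).
Auxiliary storage grows linearly with the input size n in the worst case.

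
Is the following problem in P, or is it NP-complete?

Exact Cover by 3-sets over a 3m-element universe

This problem is NP-complete: one of Karp's 21 NP-complete problems.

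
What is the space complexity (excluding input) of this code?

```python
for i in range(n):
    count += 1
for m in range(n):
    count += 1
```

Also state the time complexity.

Space complexity: O(1).
Only a constant amount of auxiliary storage is used; nothing grows with n.
Time complexity: O(n).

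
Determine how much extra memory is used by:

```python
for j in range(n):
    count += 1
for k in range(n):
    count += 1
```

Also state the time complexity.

Space complexity: O(1).
Only a constant amount of auxiliary storage is used; nothing grows with n.
Time complexity: O(n).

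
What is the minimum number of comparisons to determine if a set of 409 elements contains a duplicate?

Determining if 409 elements are all distinct requires Omega(n log n) comparisons in the comparison model. This follows from the element distinctness lower bound.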